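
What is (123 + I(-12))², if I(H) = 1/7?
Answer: 743044/49 ≈ 15164.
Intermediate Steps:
I(H) = ⅐
(123 + I(-12))² = (123 + ⅐)² = (862/7)² = 743044/49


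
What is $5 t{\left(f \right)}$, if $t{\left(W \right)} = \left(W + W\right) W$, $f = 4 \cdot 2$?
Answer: $640$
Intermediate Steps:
$f = 8$
$t{\left(W \right)} = 2 W^{2}$ ($t{\left(W \right)} = 2 W W = 2 W^{2}$)
$5 t{\left(f \right)} = 5 \cdot 2 \cdot 8^{2} = 5 \cdot 2 \cdot 64 = 5 \cdot 128 = 640$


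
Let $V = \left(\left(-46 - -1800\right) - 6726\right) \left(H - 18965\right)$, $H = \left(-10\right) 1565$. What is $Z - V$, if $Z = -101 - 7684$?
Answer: $-172113565$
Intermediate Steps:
$H = -15650$
$V = 172105780$ ($V = \left(\left(-46 - -1800\right) - 6726\right) \left(-15650 - 18965\right) = \left(\left(-46 + 1800\right) - 6726\right) \left(-34615\right) = \left(1754 - 6726\right) \left(-34615\right) = \left(-4972\right) \left(-34615\right) = 172105780$)
$Z = -7785$ ($Z = -101 - 7684 = -7785$)
$Z - V = -7785 - 172105780 = -172113565$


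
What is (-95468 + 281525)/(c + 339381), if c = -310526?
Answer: 186057/28855 ≈ 6.4480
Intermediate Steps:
(-95468 + 281525)/(c + 339381) = (-95468 + 281525)/(-310526 + 339381) = 186057/28855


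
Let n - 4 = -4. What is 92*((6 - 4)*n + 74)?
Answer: 6808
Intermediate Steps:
n = 0 (n = 4 - 4 = 0)
92*((6 - 4)*n + 74) = 92*((6 - 4)*0 + 74) = 92*(2*0 + 74) = 92*(0 + 74) = 92*74 = 6808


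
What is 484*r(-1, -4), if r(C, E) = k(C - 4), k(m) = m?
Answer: -2420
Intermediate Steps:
r(C, E) = -4 + C (r(C, E) = C - 4 = -4 + C)
484*r(-1, -4) = 484*(-4 - 1) = 484*(-5) = -2420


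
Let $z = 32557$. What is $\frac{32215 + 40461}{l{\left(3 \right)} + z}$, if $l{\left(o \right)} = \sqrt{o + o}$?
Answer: $\frac{2366112532}{1059958243} - \frac{72676 \sqrt{6}}{1059958243} \approx 2.2321$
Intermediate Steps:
$l{\left(o \right)} = \sqrt{2} \sqrt{o}$ ($l{\left(o \right)} = \sqrt{2 o} = \sqrt{2} \sqrt{o}$)
$\frac{32215 + 40461}{l{\left(3 \right)} + z} = \frac{32215 + 40461}{\sqrt{2} \sqrt{3} + 32557} = \frac{72676}{\sqrt{6} + 32557} = \frac{72676}{32557 + \sqrt{6}}$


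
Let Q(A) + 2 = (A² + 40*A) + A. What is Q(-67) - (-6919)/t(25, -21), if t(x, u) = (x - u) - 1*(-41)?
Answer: 158299/87 ≈ 1819.5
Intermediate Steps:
t(x, u) = 41 + x - u (t(x, u) = (x - u) + 41 = 41 + x - u)
Q(A) = -2 + A² + 41*A (Q(A) = -2 + ((A² + 40*A) + A) = -2 + (A² + 41*A) = -2 + A² + 41*A)
Q(-67) - (-6919)/t(25, -21) = (-2 + (-67)² + 41*(-67)) - (-6919)/(41 + 25 - 1*(-21)) = (-2 + 4489 - 2747) - (-6919)/(41 + 25 + 21) = 1740 - (-6919)/87 = 1740 - 1*(-6919/87) = 1740 + 6919/87 = 158299/87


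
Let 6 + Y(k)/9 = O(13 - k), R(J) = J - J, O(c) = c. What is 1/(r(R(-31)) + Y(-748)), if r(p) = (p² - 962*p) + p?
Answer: 1/6795 ≈ 0.00014717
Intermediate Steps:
R(J) = 0
r(p) = p² - 961*p
Y(k) = 63 - 9*k (Y(k) = -54 + 9*(13 - k) = -54 + (117 - 9*k) = 63 - 9*k)
1/(r(R(-31)) + Y(-748)) = 1/(0*(-961 + 0) + (63 - 9*(-748))) = 1/(0*(-961) + (63 + 6732)) = 1/(0 + 6795) = 1/6795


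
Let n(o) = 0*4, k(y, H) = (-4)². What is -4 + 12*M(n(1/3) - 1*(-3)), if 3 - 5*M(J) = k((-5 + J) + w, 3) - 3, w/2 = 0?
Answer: -28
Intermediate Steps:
w = 0 (w = 2*0 = 0)
k(y, H) = 16
n(o) = 0
M(J) = -2 (M(J) = ⅗ - (16 - 3)/5 = ⅗ - ⅕*13 = ⅗ - 13/5 = -2)
-4 + 12*M(n(1/3) - 1*(-3)) = -4 + 12*(-2) = -4 - 24 = -28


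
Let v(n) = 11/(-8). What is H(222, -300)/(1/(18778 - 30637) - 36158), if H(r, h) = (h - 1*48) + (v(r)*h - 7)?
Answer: -1363785/857595446 ≈ -0.0015902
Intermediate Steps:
v(n) = -11/8 (v(n) = 11*(-⅛) = -11/8)
H(r, h) = -55 - 3*h/8 (H(r, h) = (h - 1*48) + (-11*h/8 - 7) = (h - 48) + (-7 - 11*h/8) = (-48 + h) + (-7 - 11*h/8) = -55 - 3*h/8)
H(222, -300)/(1/(18778 - 30637) - 36158) = (-55 - 3/8*(-300))/(1/(18778 - 30637) - 36158) = (-55 + 225/2)/(1/(-11859) - 36158) = 115/(2*(-1/11859 - 36158)) = 115/(2*(-428797723/11859)) = (115/2)*(-11859/428797723) = -1363785/857595446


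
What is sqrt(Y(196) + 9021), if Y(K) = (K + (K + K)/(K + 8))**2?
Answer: sqrt(125352457)/51 ≈ 219.53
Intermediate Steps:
Y(K) = (K + 2*K/(8 + K))**2 (Y(K) = (K + (2*K)/(8 + K))**2 = (K + 2*K/(8 + K))**2)
sqrt(Y(196) + 9021) = sqrt(196**2*(10 + 196)**2/(8 + 196)**2 + 9021) = sqrt(38416*206**2/204**2 + 9021) = sqrt(38416*(1/41616)*42436 + 9021) = sqrt(101888836/2601 + 9021) = sqrt(125352457/2601) = sqrt(125352457)/51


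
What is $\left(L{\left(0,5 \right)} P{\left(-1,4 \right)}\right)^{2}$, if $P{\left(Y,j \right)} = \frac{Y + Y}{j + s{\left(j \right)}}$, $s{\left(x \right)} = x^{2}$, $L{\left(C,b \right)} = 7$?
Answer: $\frac{49}{100} \approx 0.49$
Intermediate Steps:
$P{\left(Y,j \right)} = \frac{2 Y}{j + j^{2}}$ ($P{\left(Y,j \right)} = \frac{Y + Y}{j + j^{2}} = \frac{2 Y}{j + j^{2}}$)
$\left(L{\left(0,5 \right)} P{\left(-1,4 \right)}\right)^{2} = \left(7 \cdot 2 \left(-1\right) \frac{1}{4} \frac{1}{1 + 4}\right)^{2} = \left(7 \cdot 2 \left(-1\right) \frac{1}{4} \cdot \frac{1}{5}\right)^{2} = \left(7 \left(- \frac{1}{10}\right)\right)^{2} = \left(- \frac{7}{10}\right)^{2} = \frac{49}{100}$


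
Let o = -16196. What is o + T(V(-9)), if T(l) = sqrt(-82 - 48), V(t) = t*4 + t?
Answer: -16196 + I*sqrt(130) ≈ -16196.0 + 11.402*I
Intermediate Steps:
V(t) = 5*t (V(t) = 4*t + t = 5*t)
T(l) = I*sqrt(130) (T(l) = sqrt(-130) = I*sqrt(130))
o + T(V(-9)) = -16196 + I*sqrt(130)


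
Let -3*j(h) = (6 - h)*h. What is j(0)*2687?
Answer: 0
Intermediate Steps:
j(h) = -h*(6 - h)/3 (j(h) = -(6 - h)*h/3 = -h*(6 - h)/3)
j(0)*2687 = ((⅓)*0*(-6 + 0))*2687 = ((⅓)*0*(-6))*2687 = 0*2687 = 0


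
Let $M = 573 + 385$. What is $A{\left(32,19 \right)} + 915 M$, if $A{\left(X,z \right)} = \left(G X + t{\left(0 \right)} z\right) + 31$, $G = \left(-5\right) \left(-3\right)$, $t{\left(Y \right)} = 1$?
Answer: $877100$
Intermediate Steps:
$M = 958$
$G = 15$
$A{\left(X,z \right)} = 31 + z + 15 X$ ($A{\left(X,z \right)} = \left(15 X + 1 z\right) + 31 = \left(15 X + z\right) + 31 = \left(z + 15 X\right) + 31 = 31 + z + 15 X$)
$A{\left(32,19 \right)} + 915 M = \left(31 + 19 + 15 \cdot 32\right) + 915 \cdot 958 = \left(31 + 19 + 480\right) + 876570 = 530 + 876570 = 877100$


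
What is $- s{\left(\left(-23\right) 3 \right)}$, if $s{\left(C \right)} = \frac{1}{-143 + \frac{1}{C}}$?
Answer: $\frac{69}{9868} \approx 0.0069923$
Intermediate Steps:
$- s{\left(\left(-23\right) 3 \right)} = - \frac{\left(-1\right) \left(\left(-23\right) 3\right)}{-1 + 143 \left(\left(-23\right) 3\right)} = - \frac{\left(-1\right) \left(-69\right)}{-1 + 143 \left(-69\right)} = - \frac{\left(-1\right) \left(-69\right)}{-1 - 9867} = - \frac{\left(-1\right) \left(-69\right)}{-9868} = - \frac{\left(-1\right) \left(-69\right) \left(-1\right)}{9868} = \left(-1\right) \left(- \frac{69}{9868}\right) = \frac{69}{9868}$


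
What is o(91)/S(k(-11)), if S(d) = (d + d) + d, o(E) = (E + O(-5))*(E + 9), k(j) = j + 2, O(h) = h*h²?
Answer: 3400/27 ≈ 125.93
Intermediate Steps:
O(h) = h³
k(j) = 2 + j
o(E) = (-125 + E)*(9 + E) (o(E) = (E + (-5)³)*(E + 9) = (E - 125)*(9 + E) = (-125 + E)*(9 + E))
S(d) = 3*d (S(d) = 2*d + d = 3*d)
o(91)/S(k(-11)) = (-1125 + 91² - 116*91)/((3*(2 - 11))) = (-1125 + 8281 - 10556)/((3*(-9))) = -3400/(-27) = -3400*(-1/27) = 3400/27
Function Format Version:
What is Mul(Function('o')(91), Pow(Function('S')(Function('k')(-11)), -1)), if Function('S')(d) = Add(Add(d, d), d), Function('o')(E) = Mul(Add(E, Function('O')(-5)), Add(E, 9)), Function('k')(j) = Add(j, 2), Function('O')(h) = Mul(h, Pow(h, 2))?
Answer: Rational(3400, 27) ≈ 125.93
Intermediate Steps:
Function('O')(h) = Pow(h, 3)
Function('k')(j) = Add(2, j)
Function('o')(E) = Mul(Add(-125, E), Add(9, E)) (Function('o')(E) = Mul(Add(E, Pow(-5, 3)), Add(E, 9)) = Mul(Add(E, -125), Add(9, E)) = Mul(Add(-125, E), Add(9, E)))
Function('S')(d) = Mul(3, d) (Function('S')(d) = Add(Mul(2, d), d) = Mul(3, d))
Mul(Function('o')(91), Pow(Function('S')(Function('k')(-11)), -1)) = Mul(Add(-1125, Pow(91, 2), Mul(-116, 91)), Pow(Mul(3, Add(2, -11)), -1)) = Mul(Add(-1125, 8281, -10556), Pow(Mul(3, -9), -1)) = Mul(-3400, Pow(-27, -1)) = Mul(-3400, Rational(-1, 27)) = Rational(3400, 27)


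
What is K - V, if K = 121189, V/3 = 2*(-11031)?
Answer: 187375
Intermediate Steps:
V = -66186 (V = 3*(2*(-11031)) = 3*(-22062) = -66186)
K - V = 121189 - 1*(-66186) = 121189 + 66186 = 187375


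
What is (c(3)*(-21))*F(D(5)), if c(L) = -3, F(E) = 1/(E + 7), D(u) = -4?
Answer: 21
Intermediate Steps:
F(E) = 1/(7 + E)
(c(3)*(-21))*F(D(5)) = (-3*(-21))/(7 - 4) = 63/3 = 63*(⅓) = 21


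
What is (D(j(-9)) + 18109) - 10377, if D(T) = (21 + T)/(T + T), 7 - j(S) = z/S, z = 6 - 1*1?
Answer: 1051809/136 ≈ 7733.9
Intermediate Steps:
z = 5 (z = 6 - 1 = 5)
j(S) = 7 - 5/S
D(T) = (21 + T)/(2*T) (D(T) = (21 + T)/((2*T)) = (21 + T)*(1/(2*T)) = (21 + T)/(2*T))
(D(j(-9)) + 18109) - 10377 = ((21 + (7 - 5/(-9)))/(2*(7 - 5/(-9))) + 18109) - 10377 = ((21 + (7 - 5*(-⅑)))/(2*(7 - 5*(-⅑))) + 18109) - 10377 = ((21 + (7 + 5/9))/(2*(7 + 5/9)) + 18109) - 10377 = ((21 + 68/9)/(2*(68/9)) + 18109) - 10377 = ((½)*(9/68)*(257/9) + 18109) - 10377 = (257/136 + 18109) - 10377 = 2463081/136 - 10377 = 1051809/136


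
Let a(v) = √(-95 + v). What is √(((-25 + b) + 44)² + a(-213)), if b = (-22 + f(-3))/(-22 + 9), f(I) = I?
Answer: √(73984 + 338*I*√77)/13 ≈ 20.927 + 0.41931*I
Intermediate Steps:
b = 25/13 (b = (-22 - 3)/(-22 + 9) = -25/(-13) = -25*(-1/13) = 25/13 ≈ 1.9231)
√(((-25 + b) + 44)² + a(-213)) = √(((-25 + 25/13) + 44)² + √(-95 - 213)) = √((-300/13 + 44)² + √(-308)) = √((272/13)² + 2*I*√77) = √(73984/169 + 2*I*√77)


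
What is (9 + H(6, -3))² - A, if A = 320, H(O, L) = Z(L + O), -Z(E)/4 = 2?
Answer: -319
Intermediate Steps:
Z(E) = -8 (Z(E) = -4*2 = -8)
H(O, L) = -8
(9 + H(6, -3))² - A = (9 - 8)² - 1*320 = 1² - 320 = 1 - 320 = -319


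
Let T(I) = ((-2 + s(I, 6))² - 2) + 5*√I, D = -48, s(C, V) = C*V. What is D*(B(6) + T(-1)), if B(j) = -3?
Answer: -2832 - 240*I ≈ -2832.0 - 240.0*I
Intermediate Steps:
T(I) = -2 + (-2 + 6*I)² + 5*√I (T(I) = ((-2 + I*6)² - 2) + 5*√I = ((-2 + 6*I)² - 2) + 5*√I = (-2 + (-2 + 6*I)²) + 5*√I = -2 + (-2 + 6*I)² + 5*√I)
D*(B(6) + T(-1)) = -48*(-3 + (-2 + 4*(-1 + 3*(-1))² + 5*√(-1))) = -48*(-3 + (-2 + 4*(-1 - 3)² + 5*I)) = -48*(-3 + (-2 + 4*(-4)² + 5*I)) = -48*(-3 + (-2 + 4*16 + 5*I)) = -48*(-3 + (-2 + 64 + 5*I)) = -48*(-3 + (62 + 5*I)) = -48*(59 + 5*I) = -2832 - 240*I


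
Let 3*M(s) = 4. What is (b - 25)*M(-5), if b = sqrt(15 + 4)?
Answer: -100/3 + 4*sqrt(19)/3 ≈ -27.521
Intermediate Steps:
M(s) = 4/3 (M(s) = (1/3)*4 = 4/3)
b = sqrt(19) ≈ 4.3589
(b - 25)*M(-5) = (sqrt(19) - 25)*(4/3) = (-25 + sqrt(19))*(4/3) = -100/3 + 4*sqrt(19)/3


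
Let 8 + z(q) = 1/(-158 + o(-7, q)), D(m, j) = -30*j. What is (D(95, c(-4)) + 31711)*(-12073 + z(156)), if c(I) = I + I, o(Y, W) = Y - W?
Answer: -123906041902/321 ≈ -3.8600e+8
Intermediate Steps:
c(I) = 2*I
z(q) = -8 + 1/(-165 - q) (z(q) = -8 + 1/(-158 + (-7 - q)) = -8 + 1/(-165 - q))
(D(95, c(-4)) + 31711)*(-12073 + z(156)) = (-60*(-4) + 31711)*(-12073 + (-1321 - 8*156)/(165 + 156)) = (-30*(-8) + 31711)*(-12073 + (-1321 - 1248)/321) = (240 + 31711)*(-12073 + (1/321)*(-2569)) = 31951*(-12073 - 2569/321) = 31951*(-3878002/321) = -123906041902/321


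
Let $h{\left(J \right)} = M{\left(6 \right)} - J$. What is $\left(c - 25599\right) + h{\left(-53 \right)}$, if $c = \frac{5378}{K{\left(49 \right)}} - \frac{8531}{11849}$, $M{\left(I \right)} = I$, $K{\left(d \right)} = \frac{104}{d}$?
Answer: $- \frac{14175627443}{616148} \approx -23007.0$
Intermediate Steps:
$c = \frac{1560792477}{616148}$ ($c = \frac{5378}{104 \cdot \frac{1}{49}} - \frac{8531}{11849} = \frac{5378}{\frac{104}{49}} - \frac{8531}{11849} = 5378 \cdot \frac{49}{104} - \frac{8531}{11849} = \frac{131761}{52} - \frac{8531}{11849} = \frac{1560792477}{616148} \approx 2533.1$)
$h{\left(J \right)} = 6 - J$
$\left(c - 25599\right) + h{\left(-53 \right)} = \left(\frac{1560792477}{616148} - 25599\right) + \left(6 - -53\right) = - \frac{14211980175}{616148} + \left(6 + 53\right) = - \frac{14211980175}{616148} + 59 = - \frac{14175627443}{616148}$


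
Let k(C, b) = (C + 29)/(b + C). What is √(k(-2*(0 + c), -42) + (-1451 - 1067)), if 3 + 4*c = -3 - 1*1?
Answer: I*√14934227/77 ≈ 50.188*I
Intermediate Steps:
c = -7/4 (c = -¾ + (-3 - 1*1)/4 = -¾ + (-3 - 1)/4 = -¾ + (¼)*(-4) = -¾ - 1 = -7/4 ≈ -1.7500)
k(C, b) = (29 + C)/(C + b)
√(k(-2*(0 + c), -42) + (-1451 - 1067)) = √((29 - 2*(0 - 7/4))/(-2*(0 - 7/4) - 42) + (-1451 - 1067)) = √((29 - 2*(-7/4))/(-2*(-7/4) - 42) - 2518) = √((29 + 7/2)/(7/2 - 42) - 2518) = √((65/2)/(-77/2) - 2518) = √(-2/77*65/2 - 2518) = √(-65/77 - 2518) = √(-193951/77) = I*√14934227/77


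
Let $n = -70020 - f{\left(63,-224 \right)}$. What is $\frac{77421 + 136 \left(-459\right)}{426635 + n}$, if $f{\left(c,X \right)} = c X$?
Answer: $\frac{14997}{370727} \approx 0.040453$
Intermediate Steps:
$f{\left(c,X \right)} = X c$
$n = -55908$ ($n = -70020 - \left(-224\right) 63 = -70020 - -14112 = -70020 + 14112 = -55908$)
$\frac{77421 + 136 \left(-459\right)}{426635 + n} = \frac{77421 + 136 \left(-459\right)}{426635 - 55908} = \frac{77421 - 62424}{370727} = 14997 \cdot \frac{1}{370727} = \frac{14997}{370727}$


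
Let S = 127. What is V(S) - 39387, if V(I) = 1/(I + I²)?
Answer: -640275071/16256 ≈ -39387.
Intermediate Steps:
V(S) - 39387 = 1/(127*(1 + 127)) - 39387 = (1/127)/128 - 39387 = (1/127)*(1/128) - 39387 = 1/16256 - 39387 = -640275071/16256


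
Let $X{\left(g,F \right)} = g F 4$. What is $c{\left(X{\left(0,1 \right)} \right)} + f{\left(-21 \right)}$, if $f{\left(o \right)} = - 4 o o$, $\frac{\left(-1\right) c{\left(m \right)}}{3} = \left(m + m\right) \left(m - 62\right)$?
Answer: $-1764$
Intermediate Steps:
$X{\left(g,F \right)} = 4 F g$ ($X{\left(g,F \right)} = F g 4 = 4 F g$)
$c{\left(m \right)} = - 6 m \left(-62 + m\right)$ ($c{\left(m \right)} = - 3 \left(m + m\right) \left(m - 62\right) = - 3 \cdot 2 m \left(-62 + m\right) = - 6 m \left(-62 + m\right)$)
$f{\left(o \right)} = - 4 o^{2}$
$c{\left(X{\left(0,1 \right)} \right)} + f{\left(-21 \right)} = 6 \cdot 4 \cdot 1 \cdot 0 \left(62 - 4 \cdot 1 \cdot 0\right) - 4 \left(-21\right)^{2} = 6 \cdot 0 \left(62 - 0\right) - 1764 = 6 \cdot 0 \left(62 + 0\right) - 1764 = 6 \cdot 0 \cdot 62 - 1764 = 0 - 1764 = -1764$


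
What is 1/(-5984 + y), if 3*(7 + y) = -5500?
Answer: -3/23473 ≈ -0.00012781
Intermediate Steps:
y = -5521/3 (y = -7 + (⅓)*(-5500) = -7 - 5500/3 = -5521/3 ≈ -1840.3)
1/(-5984 + y) = 1/(-5984 - 5521/3) = 1/(-23473/3) = -3/23473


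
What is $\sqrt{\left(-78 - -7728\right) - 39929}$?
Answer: $13 i \sqrt{191} \approx 179.66 i$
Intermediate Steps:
$\sqrt{\left(-78 - -7728\right) - 39929} = \sqrt{\left(-78 + 7728\right) - 39929} = \sqrt{7650 - 39929} = \sqrt{-32279} = 13 i \sqrt{191}$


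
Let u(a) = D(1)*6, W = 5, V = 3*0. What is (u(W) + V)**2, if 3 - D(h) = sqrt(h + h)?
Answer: 396 - 216*sqrt(2) ≈ 90.530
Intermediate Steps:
V = 0
D(h) = 3 - sqrt(2)*sqrt(h) (D(h) = 3 - sqrt(h + h) = 3 - sqrt(2*h) = 3 - sqrt(2)*sqrt(h))
u(a) = 18 - 6*sqrt(2) (u(a) = (3 - sqrt(2)*sqrt(1))*6 = (3 - 1*sqrt(2)*1)*6 = (3 - sqrt(2))*6 = 18 - 6*sqrt(2))
(u(W) + V)**2 = ((18 - 6*sqrt(2)) + 0)**2 = (18 - 6*sqrt(2))**2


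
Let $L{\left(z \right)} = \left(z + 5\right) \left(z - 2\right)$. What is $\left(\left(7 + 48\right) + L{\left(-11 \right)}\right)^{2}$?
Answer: $17689$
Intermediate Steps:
$L{\left(z \right)} = \left(-2 + z\right) \left(5 + z\right)$ ($L{\left(z \right)} = \left(5 + z\right) \left(-2 + z\right) = \left(-2 + z\right) \left(5 + z\right)$)
$\left(\left(7 + 48\right) + L{\left(-11 \right)}\right)^{2} = \left(\left(7 + 48\right) + \left(-10 + \left(-11\right)^{2} + 3 \left(-11\right)\right)\right)^{2} = \left(55 - -78\right)^{2} = \left(55 + 78\right)^{2} = 133^{2} = 17689$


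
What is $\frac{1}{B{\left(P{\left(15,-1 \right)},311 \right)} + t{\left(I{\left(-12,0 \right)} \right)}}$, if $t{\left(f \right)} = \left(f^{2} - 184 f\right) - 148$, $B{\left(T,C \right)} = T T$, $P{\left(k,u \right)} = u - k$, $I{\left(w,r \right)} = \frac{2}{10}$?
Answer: $\frac{25}{1781} \approx 0.014037$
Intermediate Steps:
$I{\left(w,r \right)} = \frac{1}{5}$ ($I{\left(w,r \right)} = 2 \cdot \frac{1}{10} = \frac{1}{5}$)
$B{\left(T,C \right)} = T^{2}$
$t{\left(f \right)} = -148 + f^{2} - 184 f$
$\frac{1}{B{\left(P{\left(15,-1 \right)},311 \right)} + t{\left(I{\left(-12,0 \right)} \right)}} = \frac{1}{\left(-1 - 15\right)^{2} - \left(\frac{924}{5} - \frac{1}{25}\right)} = \frac{1}{\left(-1 - 15\right)^{2} - \frac{4619}{25}} = \frac{1}{\left(-16\right)^{2} - \frac{4619}{25}} = \frac{1}{256 - \frac{4619}{25}} = \frac{1}{\frac{1781}{25}} = \frac{25}{1781}$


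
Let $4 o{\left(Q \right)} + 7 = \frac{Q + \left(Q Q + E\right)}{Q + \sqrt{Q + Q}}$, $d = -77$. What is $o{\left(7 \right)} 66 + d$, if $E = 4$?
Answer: $\frac{11}{2} - \frac{198 \sqrt{14}}{7} \approx -100.34$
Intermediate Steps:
$o{\left(Q \right)} = - \frac{7}{4} + \frac{4 + Q + Q^{2}}{4 \left(Q + \sqrt{2} \sqrt{Q}\right)}$ ($o{\left(Q \right)} = - \frac{7}{4} + \frac{\left(Q + \left(Q Q + 4\right)\right) \frac{1}{Q + \sqrt{Q + Q}}}{4} = - \frac{7}{4} + \frac{\left(Q + \left(Q^{2} + 4\right)\right) \frac{1}{Q + \sqrt{2 Q}}}{4} = - \frac{7}{4} + \frac{\left(Q + \left(4 + Q^{2}\right)\right) \frac{1}{Q + \sqrt{2} \sqrt{Q}}}{4} = - \frac{7}{4} + \frac{\left(4 + Q + Q^{2}\right) \frac{1}{Q + \sqrt{2} \sqrt{Q}}}{4} = - \frac{7}{4} + \frac{\frac{1}{Q + \sqrt{2} \sqrt{Q}} \left(4 + Q + Q^{2}\right)}{4} = - \frac{7}{4} + \frac{4 + Q + Q^{2}}{4 \left(Q + \sqrt{2} \sqrt{Q}\right)}$)
$o{\left(7 \right)} 66 + d = \frac{4 + 7^{2} - 42 - 7 \sqrt{2} \sqrt{7}}{4 \left(7 + \sqrt{2} \sqrt{7}\right)} 66 - 77 = \frac{4 + 49 - 42 - 7 \sqrt{14}}{4 \left(7 + \sqrt{14}\right)} 66 - 77 = \frac{11 - 7 \sqrt{14}}{4 \left(7 + \sqrt{14}\right)} 66 - 77 = \frac{33 \left(11 - 7 \sqrt{14}\right)}{2 \left(7 + \sqrt{14}\right)} - 77 = -77 + \frac{33 \left(11 - 7 \sqrt{14}\right)}{2 \left(7 + \sqrt{14}\right)}$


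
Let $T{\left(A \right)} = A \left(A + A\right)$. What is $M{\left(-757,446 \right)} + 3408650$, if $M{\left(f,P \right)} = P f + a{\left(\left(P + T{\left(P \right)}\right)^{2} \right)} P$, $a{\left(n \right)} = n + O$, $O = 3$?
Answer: $70746915989030$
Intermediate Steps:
$T{\left(A \right)} = 2 A^{2}$ ($T{\left(A \right)} = A 2 A = 2 A^{2}$)
$a{\left(n \right)} = 3 + n$ ($a{\left(n \right)} = n + 3 = 3 + n$)
$M{\left(f,P \right)} = P f + P \left(3 + \left(P + 2 P^{2}\right)^{2}\right)$ ($M{\left(f,P \right)} = P f + \left(3 + \left(P + 2 P^{2}\right)^{2}\right) P = P f + P \left(3 + \left(P + 2 P^{2}\right)^{2}\right)$)
$M{\left(-757,446 \right)} + 3408650 = 446 \left(3 - 757 + 446^{2} \left(1 + 2 \cdot 446\right)^{2}\right) + 3408650 = 446 \left(3 - 757 + 198916 \left(1 + 892\right)^{2}\right) + 3408650 = 446 \left(3 - 757 + 198916 \cdot 893^{2}\right) + 3408650 = 446 \left(3 - 757 + 198916 \cdot 797449\right) + 3408650 = 446 \left(3 - 757 + 158625365284\right) + 3408650 = 446 \cdot 158625364530 + 3408650 = 70746912580380 + 3408650 = 70746915989030$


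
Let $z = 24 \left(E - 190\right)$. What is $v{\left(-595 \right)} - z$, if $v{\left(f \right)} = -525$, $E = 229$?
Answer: $-1461$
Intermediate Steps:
$z = 936$ ($z = 24 \left(229 - 190\right) = 24 \cdot 39 = 936$)
$v{\left(-595 \right)} - z = -525 - 936 = -1461$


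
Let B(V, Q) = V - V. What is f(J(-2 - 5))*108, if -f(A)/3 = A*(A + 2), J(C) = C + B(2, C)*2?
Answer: -11340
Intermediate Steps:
B(V, Q) = 0
J(C) = C (J(C) = C + 0*2 = C + 0 = C)
f(A) = -3*A*(2 + A) (f(A) = -3*A*(A + 2) = -3*A*(2 + A))
f(J(-2 - 5))*108 = -3*(-2 - 5)*(2 + (-2 - 5))*108 = -3*(-7)*(2 - 7)*108 = -3*(-7)*(-5)*108 = -105*108 = -11340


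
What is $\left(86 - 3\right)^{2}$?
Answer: $6889$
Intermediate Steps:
$\left(86 - 3\right)^{2} = 83^{2} = 6889$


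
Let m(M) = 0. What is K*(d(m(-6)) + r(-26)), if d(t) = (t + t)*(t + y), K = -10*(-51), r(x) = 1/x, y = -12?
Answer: -255/13 ≈ -19.615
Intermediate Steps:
K = 510
d(t) = 2*t*(-12 + t) (d(t) = (t + t)*(t - 12) = (2*t)*(-12 + t) = 2*t*(-12 + t))
K*(d(m(-6)) + r(-26)) = 510*(2*0*(-12 + 0) + 1/(-26)) = 510*(2*0*(-12) - 1/26) = 510*(0 - 1/26) = 510*(-1/26) = -255/13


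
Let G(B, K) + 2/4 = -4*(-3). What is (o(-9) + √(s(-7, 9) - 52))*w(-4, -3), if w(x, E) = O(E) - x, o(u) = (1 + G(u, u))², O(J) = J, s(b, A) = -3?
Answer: 625/4 + I*√55 ≈ 156.25 + 7.4162*I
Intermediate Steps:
G(B, K) = 23/2 (G(B, K) = -½ - 4*(-3) = -½ + 12 = 23/2)
o(u) = 625/4 (o(u) = (1 + 23/2)² = (25/2)² = 625/4)
w(x, E) = E - x
(o(-9) + √(s(-7, 9) - 52))*w(-4, -3) = (625/4 + √(-3 - 52))*(-3 - 1*(-4)) = (625/4 + √(-55))*(-3 + 4) = (625/4 + I*√55)*1 = 625/4 + I*√55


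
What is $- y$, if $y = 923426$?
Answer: $-923426$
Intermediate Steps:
$- y = \left(-1\right) 923426 = -923426$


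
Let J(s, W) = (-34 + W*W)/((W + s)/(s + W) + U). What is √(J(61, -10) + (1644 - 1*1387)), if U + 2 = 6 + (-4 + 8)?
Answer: √2379/3 ≈ 16.258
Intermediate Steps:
U = 8 (U = -2 + (6 + (-4 + 8)) = -2 + (6 + 4) = -2 + 10 = 8)
J(s, W) = -34/9 + W²/9 (J(s, W) = (-34 + W*W)/((W + s)/(s + W) + 8) = (-34 + W²)/((W + s)/(W + s) + 8) = (-34 + W²)/(1 + 8) = (-34 + W²)/9 = (-34 + W²)*(⅑) = -34/9 + W²/9)
√(J(61, -10) + (1644 - 1*1387)) = √((-34/9 + (⅑)*(-10)²) + (1644 - 1*1387)) = √((-34/9 + (⅑)*100) + (1644 - 1387)) = √((-34/9 + 100/9) + 257) = √(22/3 + 257) = √(793/3) = √2379/3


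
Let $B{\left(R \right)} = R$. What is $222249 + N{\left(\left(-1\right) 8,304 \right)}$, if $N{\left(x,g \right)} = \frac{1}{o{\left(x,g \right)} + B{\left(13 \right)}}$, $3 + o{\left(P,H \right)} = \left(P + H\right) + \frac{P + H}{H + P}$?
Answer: $\frac{68230444}{307} \approx 2.2225 \cdot 10^{5}$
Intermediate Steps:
$o{\left(P,H \right)} = -2 + H + P$ ($o{\left(P,H \right)} = -3 + \left(\left(P + H\right) + \frac{P + H}{H + P}\right) = -3 + \left(\left(H + P\right) + \frac{H + P}{H + P}\right) = -3 + \left(\left(H + P\right) + 1\right) = -3 + \left(1 + H + P\right) = -2 + H + P$)
$N{\left(x,g \right)} = \frac{1}{11 + g + x}$ ($N{\left(x,g \right)} = \frac{1}{\left(-2 + g + x\right) + 13} = \frac{1}{11 + g + x}$)
$222249 + N{\left(\left(-1\right) 8,304 \right)} = 222249 + \frac{1}{11 + 304 - 8} = 222249 + \frac{1}{307} = \frac{68230444}{307}$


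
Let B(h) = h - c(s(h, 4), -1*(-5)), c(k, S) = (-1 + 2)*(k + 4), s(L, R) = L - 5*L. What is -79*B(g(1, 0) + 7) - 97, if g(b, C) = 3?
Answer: -3731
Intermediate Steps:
s(L, R) = -4*L
c(k, S) = 4 + k (c(k, S) = 1*(4 + k) = 4 + k)
B(h) = -4 + 5*h (B(h) = h - (4 - 4*h) = h + (-4 + 4*h) = -4 + 5*h)
-79*B(g(1, 0) + 7) - 97 = -79*(-4 + 5*(3 + 7)) - 97 = -79*(-4 + 5*10) - 97 = -79*(-4 + 50) - 97 = -79*46 - 97 = -3634 - 97 = -3731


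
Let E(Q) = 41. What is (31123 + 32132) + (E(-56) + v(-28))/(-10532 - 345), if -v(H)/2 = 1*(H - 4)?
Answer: 688024530/10877 ≈ 63255.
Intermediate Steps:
v(H) = 8 - 2*H (v(H) = -2*(H - 4) = -2*(-4 + H) = 8 - 2*H)
(31123 + 32132) + (E(-56) + v(-28))/(-10532 - 345) = (31123 + 32132) + (41 + (8 - 2*(-28)))/(-10532 - 345) = 63255 + (41 + (8 + 56))/(-10877) = 63255 + (41 + 64)*(-1/10877) = 63255 + 105*(-1/10877) = 63255 - 105/10877 = 688024530/10877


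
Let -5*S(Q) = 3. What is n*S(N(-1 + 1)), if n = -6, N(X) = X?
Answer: 18/5 ≈ 3.6000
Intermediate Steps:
S(Q) = -⅗ (S(Q) = -⅕*3 = -⅗)
n*S(N(-1 + 1)) = -6*(-⅗) = 18/5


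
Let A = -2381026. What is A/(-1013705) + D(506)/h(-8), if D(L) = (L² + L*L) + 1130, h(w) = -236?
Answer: -259836755637/119617190 ≈ -2172.2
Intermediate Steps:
D(L) = 1130 + 2*L² (D(L) = (L² + L²) + 1130 = 2*L² + 1130 = 1130 + 2*L²)
A/(-1013705) + D(506)/h(-8) = -2381026/(-1013705) + (1130 + 2*506²)/(-236) = -2381026*(-1/1013705) + (1130 + 2*256036)*(-1/236) = 2381026/1013705 + (1130 + 512072)*(-1/236) = 2381026/1013705 + 513202*(-1/236) = 2381026/1013705 - 256601/118 = -259836755637/119617190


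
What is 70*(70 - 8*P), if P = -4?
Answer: 7140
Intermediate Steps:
70*(70 - 8*P) = 70*(70 - 8*(-4)) = 70*(70 + 32) = 70*102 = 7140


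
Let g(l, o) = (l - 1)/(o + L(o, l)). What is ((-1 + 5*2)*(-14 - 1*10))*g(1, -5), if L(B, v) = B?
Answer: 0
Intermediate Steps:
g(l, o) = (-1 + l)/(2*o) (g(l, o) = (l - 1)/(o + o) = (-1 + l)/((2*o)) = (-1 + l)*(1/(2*o)) = (-1 + l)/(2*o))
((-1 + 5*2)*(-14 - 1*10))*g(1, -5) = ((-1 + 5*2)*(-14 - 1*10))*((½)*(-1 + 1)/(-5)) = ((-1 + 10)*(-14 - 10))*((½)*(-⅕)*0) = (9*(-24))*0 = -216*0 = 0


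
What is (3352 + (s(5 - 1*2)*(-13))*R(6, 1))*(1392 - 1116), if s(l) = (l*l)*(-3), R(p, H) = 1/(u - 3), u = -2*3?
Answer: 914388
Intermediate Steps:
u = -6
R(p, H) = -1/9 (R(p, H) = 1/(-6 - 3) = 1/(-9) = -1/9)
s(l) = -3*l**2 (s(l) = l**2*(-3) = -3*l**2)
(3352 + (s(5 - 1*2)*(-13))*R(6, 1))*(1392 - 1116) = (3352 + (-3*(5 - 1*2)**2*(-13))*(-1/9))*(1392 - 1116) = (3352 + (-3*(5 - 2)**2*(-13))*(-1/9))*276 = (3352 + (-3*3**2*(-13))*(-1/9))*276 = (3352 + (-3*9*(-13))*(-1/9))*276 = (3352 - 27*(-13)*(-1/9))*276 = (3352 + 351*(-1/9))*276 = (3352 - 39)*276 = 3313*276 = 914388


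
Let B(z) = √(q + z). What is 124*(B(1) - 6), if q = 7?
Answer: -744 + 248*√2 ≈ -393.27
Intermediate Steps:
B(z) = √(7 + z)
124*(B(1) - 6) = 124*(√(7 + 1) - 6) = 124*(√8 - 6) = 124*(2*√2 - 6) = 124*(-6 + 2*√2) = -744 + 248*√2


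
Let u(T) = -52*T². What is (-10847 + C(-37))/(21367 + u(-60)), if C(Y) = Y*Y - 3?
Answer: 9481/165833 ≈ 0.057172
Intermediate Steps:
C(Y) = -3 + Y² (C(Y) = Y² - 3 = -3 + Y²)
(-10847 + C(-37))/(21367 + u(-60)) = (-10847 + (-3 + (-37)²))/(21367 - 52*(-60)²) = (-10847 + (-3 + 1369))/(21367 - 52*3600) = (-10847 + 1366)/(21367 - 187200) = -9481/(-165833) = -9481*(-1/165833) = 9481/165833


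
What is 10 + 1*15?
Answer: 25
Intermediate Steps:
10 + 1*15 = 10 + 15 = 25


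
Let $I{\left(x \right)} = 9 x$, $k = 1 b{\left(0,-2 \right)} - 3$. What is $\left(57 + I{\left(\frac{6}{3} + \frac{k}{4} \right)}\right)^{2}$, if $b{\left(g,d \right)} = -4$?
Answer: $\frac{56169}{16} \approx 3510.6$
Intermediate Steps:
$k = -7$ ($k = 1 \left(-4\right) - 3 = -4 - 3 = -7$)
$\left(57 + I{\left(\frac{6}{3} + \frac{k}{4} \right)}\right)^{2} = \left(57 + 9 \left(\frac{6}{3} - \frac{7}{4}\right)\right)^{2} = \left(57 + 9 \left(6 \cdot \frac{1}{3} - \frac{7}{4}\right)\right)^{2} = \left(57 + 9 \left(2 - \frac{7}{4}\right)\right)^{2} = \left(57 + 9 \cdot \frac{1}{4}\right)^{2} = \left(57 + \frac{9}{4}\right)^{2} = \left(\frac{237}{4}\right)^{2} = \frac{56169}{16}$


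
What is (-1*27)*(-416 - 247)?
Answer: 17901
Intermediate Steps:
(-1*27)*(-416 - 247) = -27*(-663) = 17901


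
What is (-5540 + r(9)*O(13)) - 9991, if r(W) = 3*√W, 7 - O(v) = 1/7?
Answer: -108285/7 ≈ -15469.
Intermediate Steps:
O(v) = 48/7 (O(v) = 7 - 1/7 = 7 - 1*⅐ = 7 - ⅐ = 48/7)
(-5540 + r(9)*O(13)) - 9991 = (-5540 + (3*√9)*(48/7)) - 9991 = (-5540 + (3*3)*(48/7)) - 9991 = (-5540 + 9*(48/7)) - 9991 = (-5540 + 432/7) - 9991 = -38348/7 - 9991 = -108285/7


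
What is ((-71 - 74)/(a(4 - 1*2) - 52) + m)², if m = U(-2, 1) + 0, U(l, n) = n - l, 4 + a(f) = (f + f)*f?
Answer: 83521/2304 ≈ 36.250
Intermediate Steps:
a(f) = -4 + 2*f² (a(f) = -4 + (f + f)*f = -4 + (2*f)*f = -4 + 2*f²)
m = 3 (m = (1 - 1*(-2)) + 0 = (1 + 2) + 0 = 3 + 0 = 3)
((-71 - 74)/(a(4 - 1*2) - 52) + m)² = ((-71 - 74)/((-4 + 2*(4 - 1*2)²) - 52) + 3)² = (-145/((-4 + 2*(4 - 2)²) - 52) + 3)² = (-145/((-4 + 2*2²) - 52) + 3)² = (-145/((-4 + 2*4) - 52) + 3)² = (-145/((-4 + 8) - 52) + 3)² = (-145/(4 - 52) + 3)² = (-145/(-48) + 3)² = (-145*(-1/48) + 3)² = (145/48 + 3)² = (289/48)² = 83521/2304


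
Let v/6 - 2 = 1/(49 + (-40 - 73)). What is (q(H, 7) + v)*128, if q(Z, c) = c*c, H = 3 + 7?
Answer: 7796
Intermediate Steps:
v = 381/32 (v = 12 + 6/(49 + (-40 - 73)) = 12 + 6/(49 - 113) = 12 + 6/(-64) = 12 + 6*(-1/64) = 12 - 3/32 = 381/32 ≈ 11.906)
H = 10
q(Z, c) = c²
(q(H, 7) + v)*128 = (7² + 381/32)*128 = (49 + 381/32)*128 = (1949/32)*128 = 7796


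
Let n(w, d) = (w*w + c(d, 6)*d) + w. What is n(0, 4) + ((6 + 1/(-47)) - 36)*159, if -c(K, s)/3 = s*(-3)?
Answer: -214197/47 ≈ -4557.4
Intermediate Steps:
c(K, s) = 9*s (c(K, s) = -3*s*(-3) = -(-9)*s = 9*s)
n(w, d) = w + w² + 54*d (n(w, d) = (w*w + (9*6)*d) + w = (w² + 54*d) + w = w + w² + 54*d)
n(0, 4) + ((6 + 1/(-47)) - 36)*159 = (0 + 0² + 54*4) + ((6 + 1/(-47)) - 36)*159 = (0 + 0 + 216) + ((6 - 1/47) - 36)*159 = 216 + (281/47 - 36)*159 = 216 - 1411/47*159 = 216 - 224349/47 = -214197/47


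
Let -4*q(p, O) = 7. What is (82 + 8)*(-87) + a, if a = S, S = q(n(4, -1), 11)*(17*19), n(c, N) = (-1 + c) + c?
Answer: -33581/4 ≈ -8395.3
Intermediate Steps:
n(c, N) = -1 + 2*c
q(p, O) = -7/4 (q(p, O) = -¼*7 = -7/4)
S = -2261/4 (S = -119*19/4 = -7/4*323 = -2261/4 ≈ -565.25)
a = -2261/4 ≈ -565.25
(82 + 8)*(-87) + a = (82 + 8)*(-87) - 2261/4 = 90*(-87) - 2261/4 = -7830 - 2261/4 = -33581/4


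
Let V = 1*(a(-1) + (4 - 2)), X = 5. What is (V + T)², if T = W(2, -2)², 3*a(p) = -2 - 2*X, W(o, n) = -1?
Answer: 1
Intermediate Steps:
a(p) = -4 (a(p) = (-2 - 2*5)/3 = (-2 - 10)/3 = (⅓)*(-12) = -4)
V = -2 (V = 1*(-4 + (4 - 2)) = 1*(-4 + 2) = 1*(-2) = -2)
T = 1 (T = (-1)² = 1)
(V + T)² = (-2 + 1)² = (-1)² = 1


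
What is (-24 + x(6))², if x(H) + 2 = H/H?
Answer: 625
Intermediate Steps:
x(H) = -1 (x(H) = -2 + H/H = -2 + 1 = -1)
(-24 + x(6))² = (-24 - 1)² = (-25)² = 625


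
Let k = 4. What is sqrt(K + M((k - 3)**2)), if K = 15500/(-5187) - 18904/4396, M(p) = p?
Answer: I*sqrt(4170419575413)/814359 ≈ 2.5077*I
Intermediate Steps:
K = -5935466/814359 (K = 15500*(-1/5187) - 18904*1/4396 = -15500/5187 - 4726/1099 = -5935466/814359 ≈ -7.2885)
sqrt(K + M((k - 3)**2)) = sqrt(-5935466/814359 + (4 - 3)**2) = sqrt(-5935466/814359 + 1**2) = sqrt(-5935466/814359 + 1) = sqrt(-5121107/814359) = I*sqrt(4170419575413)/814359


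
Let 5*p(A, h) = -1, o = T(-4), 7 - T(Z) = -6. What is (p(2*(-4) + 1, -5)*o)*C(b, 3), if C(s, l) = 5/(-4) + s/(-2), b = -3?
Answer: -13/20 ≈ -0.65000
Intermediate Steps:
T(Z) = 13 (T(Z) = 7 - 1*(-6) = 7 + 6 = 13)
o = 13
p(A, h) = -⅕ (p(A, h) = (⅕)*(-1) = -⅕)
C(s, l) = -5/4 - s/2 (C(s, l) = 5*(-¼) + s*(-½) = -5/4 - s/2)
(p(2*(-4) + 1, -5)*o)*C(b, 3) = (-⅕*13)*(-5/4 - ½*(-3)) = -13*(-5/4 + 3/2)/5 = -13/5*¼ = -13/20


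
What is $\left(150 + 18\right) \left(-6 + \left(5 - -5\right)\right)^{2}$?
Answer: $2688$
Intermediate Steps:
$\left(150 + 18\right) \left(-6 + \left(5 - -5\right)\right)^{2} = 168 \left(-6 + \left(5 + 5\right)\right)^{2} = 168 \left(-6 + 10\right)^{2} = 168 \cdot 4^{2} = 168 \cdot 16 = 2688$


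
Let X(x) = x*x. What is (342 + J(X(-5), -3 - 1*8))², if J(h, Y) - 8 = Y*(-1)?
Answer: 130321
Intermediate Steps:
X(x) = x²
J(h, Y) = 8 - Y (J(h, Y) = 8 + Y*(-1) = 8 - Y)
(342 + J(X(-5), -3 - 1*8))² = (342 + (8 - (-3 - 1*8)))² = (342 + (8 - (-3 - 8)))² = (342 + (8 - 1*(-11)))² = (342 + (8 + 11))² = (342 + 19)² = 361² = 130321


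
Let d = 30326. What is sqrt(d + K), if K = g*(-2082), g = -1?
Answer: 2*sqrt(8102) ≈ 180.02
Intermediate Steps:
K = 2082 (K = -1*(-2082) = 2082)
sqrt(d + K) = sqrt(30326 + 2082) = sqrt(32408) = 2*sqrt(8102)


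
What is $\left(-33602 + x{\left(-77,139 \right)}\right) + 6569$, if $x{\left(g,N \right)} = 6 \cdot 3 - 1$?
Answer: $-27016$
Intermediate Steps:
$x{\left(g,N \right)} = 17$ ($x{\left(g,N \right)} = 18 - 1 = 17$)
$\left(-33602 + x{\left(-77,139 \right)}\right) + 6569 = \left(-33602 + 17\right) + 6569 = -33585 + 6569 = -27016$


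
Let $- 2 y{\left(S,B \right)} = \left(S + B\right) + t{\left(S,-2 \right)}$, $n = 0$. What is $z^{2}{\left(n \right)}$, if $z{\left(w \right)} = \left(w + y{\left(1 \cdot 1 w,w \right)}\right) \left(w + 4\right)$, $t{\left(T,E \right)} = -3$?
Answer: $36$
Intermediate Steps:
$y{\left(S,B \right)} = \frac{3}{2} - \frac{B}{2} - \frac{S}{2}$ ($y{\left(S,B \right)} = - \frac{\left(S + B\right) - 3}{2} = - \frac{\left(B + S\right) - 3}{2} = - \frac{-3 + B + S}{2} = \frac{3}{2} - \frac{B}{2} - \frac{S}{2}$)
$z{\left(w \right)} = 6 + \frac{3 w}{2}$ ($z{\left(w \right)} = \left(w - \left(- \frac{3}{2} + \frac{w}{2} + \frac{1 \cdot 1 w}{2}\right)\right) \left(w + 4\right) = \left(w - \left(- \frac{3}{2} + \frac{w}{2} + \frac{1}{2} \cdot 1 w\right)\right) \left(4 + w\right) = \left(w - \left(- \frac{3}{2} + w\right)\right) \left(4 + w\right) = \frac{3 \left(4 + w\right)}{2} = 6 + \frac{3 w}{2}$)
$z^{2}{\left(n \right)} = \left(6 + \frac{3}{2} \cdot 0\right)^{2} = \left(6 + 0\right)^{2} = 6^{2} = 36$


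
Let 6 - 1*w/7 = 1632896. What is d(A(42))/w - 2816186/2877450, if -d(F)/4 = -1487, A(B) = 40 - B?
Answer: -1610338438769/1644495765675 ≈ -0.97923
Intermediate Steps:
w = -11430230 (w = 42 - 7*1632896 = 42 - 11430272 = -11430230)
d(F) = 5948 (d(F) = -4*(-1487) = 5948)
d(A(42))/w - 2816186/2877450 = 5948/(-11430230) - 2816186/2877450 = 5948*(-1/11430230) - 2816186*1/2877450 = -2974/5715115 - 1408093/1438725 = -1610338438769/1644495765675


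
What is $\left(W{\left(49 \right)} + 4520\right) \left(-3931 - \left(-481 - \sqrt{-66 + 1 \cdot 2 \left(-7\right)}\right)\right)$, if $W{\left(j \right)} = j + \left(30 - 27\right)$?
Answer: $-15773400 + 18288 i \sqrt{5} \approx -1.5773 \cdot 10^{7} + 40893.0 i$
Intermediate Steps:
$W{\left(j \right)} = 3 + j$ ($W{\left(j \right)} = j + 3 = 3 + j$)
$\left(W{\left(49 \right)} + 4520\right) \left(-3931 - \left(-481 - \sqrt{-66 + 1 \cdot 2 \left(-7\right)}\right)\right) = \left(\left(3 + 49\right) + 4520\right) \left(-3931 - \left(-481 - \sqrt{-66 + 1 \cdot 2 \left(-7\right)}\right)\right) = \left(52 + 4520\right) \left(-3931 - \left(-481 - \sqrt{-66 + 2 \left(-7\right)}\right)\right) = 4572 \left(-3931 - \left(-481 - \sqrt{-66 - 14}\right)\right) = 4572 \left(-3931 - \left(-481 - 4 i \sqrt{5}\right)\right) = 4572 \left(-3931 + \left(481 + 4 i \sqrt{5}\right)\right) = 4572 \left(-3450 + 4 i \sqrt{5}\right) = -15773400 + 18288 i \sqrt{5}$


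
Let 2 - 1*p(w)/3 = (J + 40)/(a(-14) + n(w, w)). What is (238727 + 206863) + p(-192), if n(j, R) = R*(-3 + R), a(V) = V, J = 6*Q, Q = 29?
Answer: 8338437627/18713 ≈ 4.4560e+5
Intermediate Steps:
J = 174 (J = 6*29 = 174)
p(w) = 6 - 642/(-14 + w*(-3 + w)) (p(w) = 6 - 3*(174 + 40)/(-14 + w*(-3 + w)) = 6 - 642/(-14 + w*(-3 + w)))
(238727 + 206863) + p(-192) = (238727 + 206863) + 6*(-121 - 192*(-3 - 192))/(-14 - 192*(-3 - 192)) = 445590 + 6*(-121 - 192*(-195))/(-14 - 192*(-195)) = 445590 + 6*(-121 + 37440)/(-14 + 37440) = 445590 + 6*37319/37426 = 445590 + 6*(1/37426)*37319 = 445590 + 111957/18713 = 8338437627/18713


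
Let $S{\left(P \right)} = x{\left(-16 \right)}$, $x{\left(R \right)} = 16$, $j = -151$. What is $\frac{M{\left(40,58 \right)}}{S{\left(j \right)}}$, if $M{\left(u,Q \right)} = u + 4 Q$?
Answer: $17$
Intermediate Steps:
$S{\left(P \right)} = 16$
$\frac{M{\left(40,58 \right)}}{S{\left(j \right)}} = \frac{40 + 4 \cdot 58}{16} = \left(40 + 232\right) \frac{1}{16} = 272 \cdot \frac{1}{16} = 17$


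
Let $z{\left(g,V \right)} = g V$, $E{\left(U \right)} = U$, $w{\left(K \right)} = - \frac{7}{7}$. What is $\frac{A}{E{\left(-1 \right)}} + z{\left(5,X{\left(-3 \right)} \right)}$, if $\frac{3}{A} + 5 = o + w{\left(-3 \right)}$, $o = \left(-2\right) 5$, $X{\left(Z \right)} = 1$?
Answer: $\frac{83}{16} \approx 5.1875$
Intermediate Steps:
$w{\left(K \right)} = -1$ ($w{\left(K \right)} = \left(-7\right) \frac{1}{7} = -1$)
$o = -10$
$z{\left(g,V \right)} = V g$
$A = - \frac{3}{16}$ ($A = \frac{3}{-5 - 11} = \frac{3}{-16} = 3 \left(- \frac{1}{16}\right) = - \frac{3}{16} \approx -0.1875$)
$\frac{A}{E{\left(-1 \right)}} + z{\left(5,X{\left(-3 \right)} \right)} = - \frac{3}{16 \left(-1\right)} + 1 \cdot 5 = \left(- \frac{3}{16}\right) \left(-1\right) + 5 = \frac{3}{16} + 5 = \frac{83}{16}$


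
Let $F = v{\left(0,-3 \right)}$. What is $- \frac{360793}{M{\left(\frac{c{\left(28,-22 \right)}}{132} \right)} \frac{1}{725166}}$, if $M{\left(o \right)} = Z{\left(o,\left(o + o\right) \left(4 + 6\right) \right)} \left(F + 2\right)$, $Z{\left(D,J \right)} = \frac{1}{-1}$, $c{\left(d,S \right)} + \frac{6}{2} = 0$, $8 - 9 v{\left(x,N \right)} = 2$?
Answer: $\frac{392452224957}{4} \approx 9.8113 \cdot 10^{10}$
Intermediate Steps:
$v{\left(x,N \right)} = \frac{2}{3}$ ($v{\left(x,N \right)} = \frac{8}{9} - \frac{2}{9} = \frac{2}{3}$)
$F = \frac{2}{3} \approx 0.66667$
$c{\left(d,S \right)} = -3$ ($c{\left(d,S \right)} = -3 + 0 = -3$)
$Z{\left(D,J \right)} = -1$
$M{\left(o \right)} = - \frac{8}{3}$ ($M{\left(o \right)} = - (\frac{2}{3} + 2) = \left(-1\right) \frac{8}{3} = - \frac{8}{3}$)
$- \frac{360793}{M{\left(\frac{c{\left(28,-22 \right)}}{132} \right)} \frac{1}{725166}} = - \frac{360793}{\left(- \frac{8}{3}\right) \frac{1}{725166}} = - \frac{360793}{- \frac{4}{1087749}} = \left(-360793\right) \left(- \frac{1087749}{4}\right) = \frac{392452224957}{4}$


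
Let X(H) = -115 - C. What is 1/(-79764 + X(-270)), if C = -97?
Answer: -1/79782 ≈ -1.2534e-5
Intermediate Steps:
X(H) = -18 (X(H) = -115 - 1*(-97) = -115 + 97 = -18)
1/(-79764 + X(-270)) = 1/(-79764 - 18) = 1/(-79782) = -1/79782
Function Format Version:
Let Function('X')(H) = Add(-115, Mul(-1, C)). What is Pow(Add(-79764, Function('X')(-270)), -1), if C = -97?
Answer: Rational(-1, 79782) ≈ -1.2534e-5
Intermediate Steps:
Function('X')(H) = -18 (Function('X')(H) = Add(-115, Mul(-1, -97)) = Add(-115, 97) = -18)
Pow(Add(-79764, Function('X')(-270)), -1) = Pow(Add(-79764, -18), -1) = Pow(-79782, -1) = Rational(-1, 79782)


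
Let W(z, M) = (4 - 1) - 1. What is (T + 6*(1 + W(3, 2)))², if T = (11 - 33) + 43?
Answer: 1521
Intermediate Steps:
W(z, M) = 2 (W(z, M) = 3 - 1 = 2)
T = 21 (T = -22 + 43 = 21)
(T + 6*(1 + W(3, 2)))² = (21 + 6*(1 + 2))² = (21 + 6*3)² = (21 + 18)² = 39² = 1521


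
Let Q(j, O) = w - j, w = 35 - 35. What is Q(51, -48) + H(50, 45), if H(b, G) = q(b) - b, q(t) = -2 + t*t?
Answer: 2397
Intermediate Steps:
q(t) = -2 + t²
w = 0
H(b, G) = -2 + b² - b (H(b, G) = (-2 + b²) - b = -2 + b² - b)
Q(j, O) = -j (Q(j, O) = 0 - j = -j)
Q(51, -48) + H(50, 45) = -1*51 + (-2 + 50² - 1*50) = -51 + (-2 + 2500 - 50) = -51 + 2448 = 2397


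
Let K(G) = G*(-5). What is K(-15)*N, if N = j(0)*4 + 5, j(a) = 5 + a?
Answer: 1875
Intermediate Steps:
K(G) = -5*G
N = 25 (N = (5 + 0)*4 + 5 = 5*4 + 5 = 20 + 5 = 25)
K(-15)*N = -5*(-15)*25 = 75*25 = 1875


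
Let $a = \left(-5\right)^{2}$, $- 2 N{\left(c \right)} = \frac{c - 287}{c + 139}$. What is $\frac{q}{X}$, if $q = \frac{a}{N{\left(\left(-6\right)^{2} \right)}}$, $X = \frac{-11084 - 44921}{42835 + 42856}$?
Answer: $- \frac{149959250}{2811451} \approx -53.339$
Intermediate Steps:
$N{\left(c \right)} = - \frac{-287 + c}{2 \left(139 + c\right)}$ ($N{\left(c \right)} = - \frac{\left(c - 287\right) \frac{1}{c + 139}}{2} = - \frac{\left(-287 + c\right) \frac{1}{139 + c}}{2} = - \frac{\frac{1}{139 + c} \left(-287 + c\right)}{2} = - \frac{-287 + c}{2 \left(139 + c\right)}$)
$a = 25$
$X = - \frac{56005}{85691} \approx -0.65357$
$q = \frac{8750}{251}$ ($q = \frac{25}{\frac{1}{2} \frac{1}{139 + \left(-6\right)^{2}} \left(287 - \left(-6\right)^{2}\right)} = \frac{25}{\frac{1}{2} \frac{1}{139 + 36} \left(287 - 36\right)} = \frac{25}{\frac{1}{2} \cdot \frac{1}{175} \left(287 - 36\right)} = \frac{25}{\frac{1}{2} \cdot \frac{1}{175} \cdot 251} = \frac{25}{\frac{251}{350}} = 25 \cdot \frac{350}{251} = \frac{8750}{251} \approx 34.861$)
$\frac{q}{X} = \frac{8750}{251 \left(- \frac{56005}{85691}\right)} = \frac{8750}{251} \left(- \frac{85691}{56005}\right) = - \frac{149959250}{2811451}$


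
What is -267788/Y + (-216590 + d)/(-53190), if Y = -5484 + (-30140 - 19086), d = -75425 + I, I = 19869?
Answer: 1456637569/145501245 ≈ 10.011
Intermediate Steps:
d = -55556 (d = -75425 + 19869 = -55556)
Y = -54710 (Y = -5484 - 49226 = -54710)
-267788/Y + (-216590 + d)/(-53190) = -267788/(-54710) + (-216590 - 55556)/(-53190) = -267788*(-1/54710) - 272146*(-1/53190) = 133894/27355 + 136073/26595 = 1456637569/145501245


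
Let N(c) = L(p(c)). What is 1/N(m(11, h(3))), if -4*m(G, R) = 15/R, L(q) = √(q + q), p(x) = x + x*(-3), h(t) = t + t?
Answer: √10/5 ≈ 0.63246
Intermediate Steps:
h(t) = 2*t
p(x) = -2*x (p(x) = x - 3*x = -2*x)
L(q) = √2*√q (L(q) = √(2*q) = √2*√q)
m(G, R) = -15/(4*R)
N(c) = 2*√(-c) (N(c) = √2*√(-2*c) = √2*(√2*√(-c)) = 2*√(-c))
1/N(m(11, h(3))) = 1/(2*√(-(-15)/(4*(2*3)))) = 1/(2*√(-(-15)/(4*6))) = 1/(2*√(-1*(-5/8))) = 1/(2*√(5/8)) = 1/(2*(√10/4)) = 1/(√10/2) = √10/5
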